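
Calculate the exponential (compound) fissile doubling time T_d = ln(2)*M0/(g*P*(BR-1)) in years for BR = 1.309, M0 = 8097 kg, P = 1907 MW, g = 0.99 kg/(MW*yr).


Breeding gain G = BR - 1 = 1.309 - 1 = 0.309
Fissile production rate = g * P * G = 0.99 * 1907 * 0.309 = 583.37037 kg/yr
T_d = ln(2) * M0 / (g * P * G)
T_d = ln(2) * 8097 / 583.37037 = 9.6207 yr

9.6207


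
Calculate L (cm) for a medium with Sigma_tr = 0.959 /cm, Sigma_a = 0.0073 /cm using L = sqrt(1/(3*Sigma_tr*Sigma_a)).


D = 1 / (3 * Sigma_tr) = 1 / (3 * 0.959) = 0.3475843 cm
L = sqrt(D / Sigma_a)
L = sqrt(0.3475843 / 0.0073)
L = 6.9003 cm

6.9003


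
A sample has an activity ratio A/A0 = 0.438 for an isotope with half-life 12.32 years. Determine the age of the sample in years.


lambda = ln(2) / t_half = ln(2) / 12.32 = 0.05626195 /yr
t = -ln(A/A0) / lambda
t = -ln(0.438) / 0.05626195
t = 14.673 yr

14.673


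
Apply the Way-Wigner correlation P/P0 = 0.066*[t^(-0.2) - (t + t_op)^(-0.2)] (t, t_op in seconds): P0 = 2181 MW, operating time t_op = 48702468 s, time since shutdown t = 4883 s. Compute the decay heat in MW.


P/P0 = 0.066 * [t^(-0.2) - (t + t_op)^(-0.2)]
P/P0 = 0.066 * [4883^(-0.2) - (4883 + 48702468)^(-0.2)]
P/P0 = 0.066 * [0.1829206 - 0.02900555] = 0.01015839
P = 2181 * 0.01015839 = 22.155 MW

22.155


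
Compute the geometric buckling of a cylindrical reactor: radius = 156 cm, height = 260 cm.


B^2 = (2.405/R)^2 + (pi/H)^2
B^2 = (2.405/156)^2 + (pi/260)^2
B^2 = 3.8367e-04 /cm^2

3.8367e-04


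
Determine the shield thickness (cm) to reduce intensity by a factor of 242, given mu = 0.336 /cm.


x = ln(factor) / mu
x = ln(242) / 0.336
x = 16.336 cm

16.336


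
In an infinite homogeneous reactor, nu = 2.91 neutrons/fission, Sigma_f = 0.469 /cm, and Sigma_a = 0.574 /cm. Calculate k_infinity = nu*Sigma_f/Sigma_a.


k_inf = nu * Sigma_f / Sigma_a
k_inf = 2.91 * 0.469 / 0.574
k_inf = 2.3777

2.3777


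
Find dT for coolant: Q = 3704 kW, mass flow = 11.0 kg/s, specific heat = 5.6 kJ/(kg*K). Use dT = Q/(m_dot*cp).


dT = Q / (m_dot * cp)
dT = 3704 / (11.0 * 5.6)
dT = 60.130 C

60.130


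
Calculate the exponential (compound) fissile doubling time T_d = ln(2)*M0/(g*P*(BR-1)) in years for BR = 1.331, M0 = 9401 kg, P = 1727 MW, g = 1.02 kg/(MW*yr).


Breeding gain G = BR - 1 = 1.331 - 1 = 0.331
Fissile production rate = g * P * G = 1.02 * 1727 * 0.331 = 583.06974 kg/yr
T_d = ln(2) * M0 / (g * P * G)
T_d = ln(2) * 9401 / 583.06974 = 11.176 yr

11.176


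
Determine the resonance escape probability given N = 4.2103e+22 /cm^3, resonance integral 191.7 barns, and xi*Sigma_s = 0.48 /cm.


p = exp(-N * I * 1e-24 / (xi*Sigma_s))
p = exp(-4.2103e+22 * 191.7 * 1e-24 / 0.48)
p = 4.9818e-08

4.9818e-08


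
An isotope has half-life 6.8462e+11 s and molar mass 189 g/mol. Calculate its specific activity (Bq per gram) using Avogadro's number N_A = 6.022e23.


lambda = ln(2) / t_half = ln(2) / 6.8462e+11 = 1.012455e-12 /s
SA = lambda * N_A / M
SA = 1.012455e-12 * 6.022e23 / 189
SA = 3.2259e+09 Bq/g

3.2259e+09


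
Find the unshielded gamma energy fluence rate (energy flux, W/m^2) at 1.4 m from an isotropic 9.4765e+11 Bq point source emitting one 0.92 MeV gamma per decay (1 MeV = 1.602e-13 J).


psi = A * E * 1.602e-13 / (4*pi*r^2)
psi = 9.4765e+11 * 0.92 * 1.602e-13 / (4*pi*1.4^2)
psi = 0.0056706 W/m^2

0.0056706


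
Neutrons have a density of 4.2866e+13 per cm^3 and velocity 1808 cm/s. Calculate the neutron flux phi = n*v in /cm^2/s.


phi = n * v
phi = 4.2866e+13 * 1808
phi = 7.7502e+16 /cm^2/s

7.7502e+16


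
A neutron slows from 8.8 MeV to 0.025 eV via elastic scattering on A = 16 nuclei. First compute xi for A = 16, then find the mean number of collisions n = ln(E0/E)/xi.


xi = 1 + (A-1)^2/(2A)*ln((A-1)/(A+1)) = 0.1199467 (for A = 16)
n = ln(E0/E) / xi
n = ln(8.8e6 / 0.025) / 0.1199467
n = ln(3.520000e+08) / 0.1199467 = 164.07

164.07


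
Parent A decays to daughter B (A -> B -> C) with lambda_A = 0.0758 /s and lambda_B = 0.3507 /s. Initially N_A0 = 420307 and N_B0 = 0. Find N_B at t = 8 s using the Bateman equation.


N_B(t) = lambda_A * N_A0 / (lambda_B - lambda_A) * [exp(-lambda_A*t) - exp(-lambda_B*t)]
exp(-0.0758*8) = 0.5453105; exp(-0.3507*8) = 0.06047048
N_B = 0.0758 * 420307 / (0.3507 - 0.0758) * (0.5453105 - 0.06047048)
N_B = 56190

56190


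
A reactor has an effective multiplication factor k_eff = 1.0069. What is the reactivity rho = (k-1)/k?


rho = (k_eff - 1) / k_eff
rho = (1.0069 - 1) / 1.0069
rho = 0.0068527

0.0068527


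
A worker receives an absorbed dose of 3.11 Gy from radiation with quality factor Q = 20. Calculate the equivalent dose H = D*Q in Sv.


H = D * Q
H = 3.11 * 20
H = 62.200 Sv

62.200


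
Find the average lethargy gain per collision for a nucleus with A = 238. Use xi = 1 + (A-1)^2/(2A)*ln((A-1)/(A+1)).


xi = 1 + (A-1)^2/(2A) * ln((A-1)/(A+1))
xi = 1 + (238-1)^2/(2*238) * ln((238-1)/(238 +1))
xi = 0.0083799

0.0083799


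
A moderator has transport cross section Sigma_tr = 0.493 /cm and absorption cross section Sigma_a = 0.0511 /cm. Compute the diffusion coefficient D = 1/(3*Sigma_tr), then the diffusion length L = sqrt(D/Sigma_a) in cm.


D = 1 / (3 * Sigma_tr) = 1 / (3 * 0.493) = 0.6761325 cm
L = sqrt(D / Sigma_a)
L = sqrt(0.6761325 / 0.0511)
L = 3.6375 cm

3.6375


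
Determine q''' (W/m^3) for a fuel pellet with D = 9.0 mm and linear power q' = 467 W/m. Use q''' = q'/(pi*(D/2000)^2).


r = D / 2 / 1000 = 9.0 / 2 / 1000 = 0.0045 m
q''' = q' / (pi * r^2)
q''' = 467 / (pi * 0.0045^2)
q''' = 7.3408e+06 W/m^3

7.3408e+06


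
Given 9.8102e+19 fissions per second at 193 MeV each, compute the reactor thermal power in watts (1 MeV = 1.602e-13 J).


P = fission_rate * E_MeV * 1.602e-13
P = 9.8102e+19 * 193 * 1.602e-13
P = 3.0332e+09 W

3.0332e+09


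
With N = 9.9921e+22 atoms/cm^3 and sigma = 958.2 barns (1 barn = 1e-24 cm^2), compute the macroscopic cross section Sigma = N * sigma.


Sigma = N * sigma_barns * 1e-24
Sigma = 9.9921e+22 * 958.2 * 1e-24
Sigma = 95.744 /cm

95.744


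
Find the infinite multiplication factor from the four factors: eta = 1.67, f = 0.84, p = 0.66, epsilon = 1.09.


k_inf = eta * f * p * epsilon
k_inf = 1.67 * 0.84 * 0.66 * 1.09
k_inf = 1.0092

1.0092


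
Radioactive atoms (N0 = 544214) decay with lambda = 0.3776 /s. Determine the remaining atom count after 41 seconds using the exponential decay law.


N = N0 * exp(-lambda * t)
N = 544214 * exp(-0.3776 * 41)
N = 0.10285

0.10285


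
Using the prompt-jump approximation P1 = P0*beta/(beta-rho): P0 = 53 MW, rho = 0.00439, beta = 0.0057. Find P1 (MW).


P1/P0 = beta / (beta - rho)
P1/P0 = 0.0057 / (0.0057 - 0.00439) = 4.351145
P1 = 53 * 4.351145 = 230.61 MW

230.61


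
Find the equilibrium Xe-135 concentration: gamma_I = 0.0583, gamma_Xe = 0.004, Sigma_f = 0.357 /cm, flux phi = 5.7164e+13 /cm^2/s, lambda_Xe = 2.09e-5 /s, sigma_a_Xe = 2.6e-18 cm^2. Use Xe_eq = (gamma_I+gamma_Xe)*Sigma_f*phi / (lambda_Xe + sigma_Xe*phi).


Xe_eq = (gamma_I + gamma_Xe) * Sigma_f * phi / (lambda_Xe + sigma_Xe * phi)
Numerator = (0.0583 + 0.004) * 0.357 * 5.7164e+13 = 1.271390e+12
Denominator = 2.09e-5 + 2.6e-18 * 5.7164e+13 = 1.695264e-04
Xe_eq = 1.271390e+12 / 1.695264e-04 = 7.4997e+15 /cm^3

7.4997e+15


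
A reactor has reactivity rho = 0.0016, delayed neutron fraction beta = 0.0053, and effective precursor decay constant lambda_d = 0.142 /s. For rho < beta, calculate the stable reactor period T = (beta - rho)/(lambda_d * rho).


T = (beta - rho) / (lambda_d * rho)
T = (0.0053 - 0.0016) / (0.142 * 0.0016)
T = 16.285 s

16.285


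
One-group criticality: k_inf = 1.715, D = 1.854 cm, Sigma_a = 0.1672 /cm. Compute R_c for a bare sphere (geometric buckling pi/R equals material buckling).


L^2 = D / Sigma_a = 1.854 / 0.1672 = 11.08852 cm^2
B_m^2 = (k_inf - 1) / L^2 = (1.715 - 1) / 11.08852 = 0.06448110 /cm^2
For a bare sphere: B_g = pi/R, so R_c = pi / sqrt(B_m^2)
R_c = pi / sqrt(0.06448110) = 12.372 cm

12.372


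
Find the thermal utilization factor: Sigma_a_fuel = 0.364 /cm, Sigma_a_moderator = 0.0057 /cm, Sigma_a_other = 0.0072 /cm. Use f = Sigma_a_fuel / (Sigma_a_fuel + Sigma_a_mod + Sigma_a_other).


f = Sigma_a_fuel / (Sigma_a_fuel + Sigma_a_mod + Sigma_a_other)
f = 0.364 / (0.364 + 0.0057 + 0.0072)
f = 0.96577

0.96577


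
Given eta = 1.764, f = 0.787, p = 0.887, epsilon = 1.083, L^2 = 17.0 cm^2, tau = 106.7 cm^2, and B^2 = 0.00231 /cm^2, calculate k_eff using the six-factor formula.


k_inf = eta*f*p*eps = 1.764*0.787*0.887*1.083 = 1.333599
P_TNL = 1/(1 + L^2*B^2) = 1/(1 + 17.0*0.00231) = 0.9622139
P_FNL = exp(-B^2*tau) = exp(-0.00231*106.7) = 0.7815493
k_eff = k_inf * P_TNL * P_FNL = 1.333599 * 0.9622139 * 0.7815493
k_eff = 1.0029

1.0029


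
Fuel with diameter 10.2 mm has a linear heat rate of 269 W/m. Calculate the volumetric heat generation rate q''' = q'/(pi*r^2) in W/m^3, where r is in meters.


r = D / 2 / 1000 = 10.2 / 2 / 1000 = 0.0051 m
q''' = q' / (pi * r^2)
q''' = 269 / (pi * 0.0051^2)
q''' = 3.2920e+06 W/m^3

3.2920e+06


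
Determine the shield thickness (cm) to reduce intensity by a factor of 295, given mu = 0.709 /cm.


x = ln(factor) / mu
x = ln(295) / 0.709
x = 8.0211 cm

8.0211


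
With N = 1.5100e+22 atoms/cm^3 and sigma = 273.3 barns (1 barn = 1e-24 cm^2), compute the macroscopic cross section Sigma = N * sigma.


Sigma = N * sigma_barns * 1e-24
Sigma = 1.5100e+22 * 273.3 * 1e-24
Sigma = 4.1268 /cm

4.1268


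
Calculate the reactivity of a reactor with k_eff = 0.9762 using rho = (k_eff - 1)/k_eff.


rho = (k_eff - 1) / k_eff
rho = (0.9762 - 1) / 0.9762
rho = -0.024380

-0.024380


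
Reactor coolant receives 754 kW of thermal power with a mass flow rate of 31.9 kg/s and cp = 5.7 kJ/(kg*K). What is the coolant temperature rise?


dT = Q / (m_dot * cp)
dT = 754 / (31.9 * 5.7)
dT = 4.1467 C

4.1467


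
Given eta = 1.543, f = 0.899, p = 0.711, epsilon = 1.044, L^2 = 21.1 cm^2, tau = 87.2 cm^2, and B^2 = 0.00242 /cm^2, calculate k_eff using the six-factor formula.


k_inf = eta*f*p*eps = 1.543*0.899*0.711*1.044 = 1.029664
P_TNL = 1/(1 + L^2*B^2) = 1/(1 + 21.1*0.00242) = 0.9514187
P_FNL = exp(-B^2*tau) = exp(-0.00242*87.2) = 0.8097546
k_eff = k_inf * P_TNL * P_FNL = 1.029664 * 0.9514187 * 0.8097546
k_eff = 0.79327

0.79327


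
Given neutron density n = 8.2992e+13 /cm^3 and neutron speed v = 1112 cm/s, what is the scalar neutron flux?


phi = n * v
phi = 8.2992e+13 * 1112
phi = 9.2287e+16 /cm^2/s

9.2287e+16


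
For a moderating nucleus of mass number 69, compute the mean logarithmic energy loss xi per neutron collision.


xi = 1 + (A-1)^2/(2A) * ln((A-1)/(A+1))
xi = 1 + (69-1)^2/(2*69) * ln((69-1)/(69 +1))
xi = 0.028707

0.028707


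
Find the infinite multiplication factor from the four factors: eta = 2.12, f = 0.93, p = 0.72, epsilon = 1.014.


k_inf = eta * f * p * epsilon
k_inf = 2.12 * 0.93 * 0.72 * 1.014
k_inf = 1.4394

1.4394


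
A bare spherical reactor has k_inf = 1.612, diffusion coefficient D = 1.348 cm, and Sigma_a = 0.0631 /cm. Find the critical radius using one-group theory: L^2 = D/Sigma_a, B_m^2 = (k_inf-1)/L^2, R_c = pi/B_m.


L^2 = D / Sigma_a = 1.348 / 0.0631 = 21.36292 cm^2
B_m^2 = (k_inf - 1) / L^2 = (1.612 - 1) / 21.36292 = 0.02864777 /cm^2
For a bare sphere: B_g = pi/R, so R_c = pi / sqrt(B_m^2)
R_c = pi / sqrt(0.02864777) = 18.561 cm

18.561


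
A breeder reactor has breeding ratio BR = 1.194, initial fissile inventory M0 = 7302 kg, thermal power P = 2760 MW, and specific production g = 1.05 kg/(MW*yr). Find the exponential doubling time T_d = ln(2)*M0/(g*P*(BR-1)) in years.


Breeding gain G = BR - 1 = 1.194 - 1 = 0.194
Fissile production rate = g * P * G = 1.05 * 2760 * 0.194 = 562.212 kg/yr
T_d = ln(2) * M0 / (g * P * G)
T_d = ln(2) * 7302 / 562.212 = 9.0026 yr

9.0026


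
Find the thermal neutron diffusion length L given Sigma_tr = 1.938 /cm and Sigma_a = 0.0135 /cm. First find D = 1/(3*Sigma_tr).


D = 1 / (3 * Sigma_tr) = 1 / (3 * 1.938) = 0.1719986 cm
L = sqrt(D / Sigma_a)
L = sqrt(0.1719986 / 0.0135)
L = 3.5694 cm

3.5694


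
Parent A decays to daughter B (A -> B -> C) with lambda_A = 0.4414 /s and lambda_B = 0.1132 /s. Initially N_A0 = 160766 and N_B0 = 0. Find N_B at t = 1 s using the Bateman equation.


N_B(t) = lambda_A * N_A0 / (lambda_B - lambda_A) * [exp(-lambda_A*t) - exp(-lambda_B*t)]
exp(-0.4414*1) = 0.6431354; exp(-0.1132*1) = 0.8929720
N_B = 0.4414 * 160766 / (0.1132 - 0.4414) * (0.6431354 - 0.8929720)
N_B = 54019

54019


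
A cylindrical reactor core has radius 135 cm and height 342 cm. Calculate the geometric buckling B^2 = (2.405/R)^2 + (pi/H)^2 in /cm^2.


B^2 = (2.405/R)^2 + (pi/H)^2
B^2 = (2.405/135)^2 + (pi/342)^2
B^2 = 4.0175e-04 /cm^2

4.0175e-04


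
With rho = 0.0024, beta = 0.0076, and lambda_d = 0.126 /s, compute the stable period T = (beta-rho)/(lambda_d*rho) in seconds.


T = (beta - rho) / (lambda_d * rho)
T = (0.0076 - 0.0024) / (0.126 * 0.0024)
T = 17.196 s

17.196


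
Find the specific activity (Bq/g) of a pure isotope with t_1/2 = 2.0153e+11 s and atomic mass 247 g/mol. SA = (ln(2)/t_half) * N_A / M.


lambda = ln(2) / t_half = ln(2) / 2.0153e+11 = 3.439424e-12 /s
SA = lambda * N_A / M
SA = 3.439424e-12 * 6.022e23 / 247
SA = 8.3855e+09 Bq/g

8.3855e+09


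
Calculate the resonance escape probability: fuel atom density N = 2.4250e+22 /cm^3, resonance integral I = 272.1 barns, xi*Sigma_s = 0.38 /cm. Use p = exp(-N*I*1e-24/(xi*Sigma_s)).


p = exp(-N * I * 1e-24 / (xi*Sigma_s))
p = exp(-2.4250e+22 * 272.1 * 1e-24 / 0.38)
p = 2.8760e-08

2.8760e-08


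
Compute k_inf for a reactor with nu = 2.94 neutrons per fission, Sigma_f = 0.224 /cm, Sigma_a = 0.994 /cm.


k_inf = nu * Sigma_f / Sigma_a
k_inf = 2.94 * 0.224 / 0.994
k_inf = 0.66254

0.66254


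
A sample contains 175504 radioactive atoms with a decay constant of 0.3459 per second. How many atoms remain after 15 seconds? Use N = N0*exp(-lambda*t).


N = N0 * exp(-lambda * t)
N = 175504 * exp(-0.3459 * 15)
N = 979.38

979.38


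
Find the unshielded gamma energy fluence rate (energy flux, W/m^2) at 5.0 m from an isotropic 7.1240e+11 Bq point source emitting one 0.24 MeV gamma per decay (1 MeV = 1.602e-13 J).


psi = A * E * 1.602e-13 / (4*pi*r^2)
psi = 7.1240e+11 * 0.24 * 1.602e-13 / (4*pi*5.0^2)
psi = 8.7186e-05 W/m^2

8.7186e-05


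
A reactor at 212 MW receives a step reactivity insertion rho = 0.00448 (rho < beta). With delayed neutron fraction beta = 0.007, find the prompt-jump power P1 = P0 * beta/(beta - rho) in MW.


P1/P0 = beta / (beta - rho)
P1/P0 = 0.007 / (0.007 - 0.00448) = 2.777778
P1 = 212 * 2.777778 = 588.89 MW

588.89


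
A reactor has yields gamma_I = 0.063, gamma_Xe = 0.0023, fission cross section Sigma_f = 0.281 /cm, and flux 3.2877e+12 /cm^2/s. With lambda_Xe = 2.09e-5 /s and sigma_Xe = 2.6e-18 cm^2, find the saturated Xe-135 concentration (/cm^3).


Xe_eq = (gamma_I + gamma_Xe) * Sigma_f * phi / (lambda_Xe + sigma_Xe * phi)
Numerator = (0.063 + 0.0023) * 0.281 * 3.2877e+12 = 6.032699e+10
Denominator = 2.09e-5 + 2.6e-18 * 3.2877e+12 = 2.944802e-05
Xe_eq = 6.032699e+10 / 2.944802e-05 = 2.0486e+15 /cm^3

2.0486e+15


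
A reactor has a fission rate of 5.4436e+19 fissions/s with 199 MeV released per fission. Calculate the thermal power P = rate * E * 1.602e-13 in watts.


P = fission_rate * E_MeV * 1.602e-13
P = 5.4436e+19 * 199 * 1.602e-13
P = 1.7354e+09 W

1.7354e+09


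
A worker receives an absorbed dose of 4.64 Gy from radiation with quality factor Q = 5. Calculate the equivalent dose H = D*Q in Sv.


H = D * Q
H = 4.64 * 5
H = 23.200 Sv

23.200


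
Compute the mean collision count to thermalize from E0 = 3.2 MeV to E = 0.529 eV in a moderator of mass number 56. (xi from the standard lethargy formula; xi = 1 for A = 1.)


xi = 1 + (A-1)^2/(2A)*ln((A-1)/(A+1)) = 0.03529286 (for A = 56)
n = ln(E0/E) / xi
n = ln(3.2e6 / 0.529) / 0.03529286
n = ln(6.049149e+06) / 0.03529286 = 442.45

442.45


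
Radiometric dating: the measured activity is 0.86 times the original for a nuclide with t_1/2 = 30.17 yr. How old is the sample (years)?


lambda = ln(2) / t_half = ln(2) / 30.17 = 0.02297472 /yr
t = -ln(A/A0) / lambda
t = -ln(0.86) / 0.02297472
t = 6.5647 yr

6.5647


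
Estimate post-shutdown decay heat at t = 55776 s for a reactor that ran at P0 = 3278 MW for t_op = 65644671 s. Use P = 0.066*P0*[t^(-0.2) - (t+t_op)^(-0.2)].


P/P0 = 0.066 * [t^(-0.2) - (t + t_op)^(-0.2)]
P/P0 = 0.066 * [55776^(-0.2) - (55776 + 65644671)^(-0.2)]
P/P0 = 0.066 * [0.1123856 - 0.02732035] = 0.005614307
P = 3278 * 0.005614307 = 18.404 MW

18.404


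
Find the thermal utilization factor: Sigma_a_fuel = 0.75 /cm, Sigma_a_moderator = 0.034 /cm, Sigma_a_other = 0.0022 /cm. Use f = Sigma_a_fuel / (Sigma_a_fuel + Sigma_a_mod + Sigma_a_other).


f = Sigma_a_fuel / (Sigma_a_fuel + Sigma_a_mod + Sigma_a_other)
f = 0.75 / (0.75 + 0.034 + 0.0022)
f = 0.95396

0.95396


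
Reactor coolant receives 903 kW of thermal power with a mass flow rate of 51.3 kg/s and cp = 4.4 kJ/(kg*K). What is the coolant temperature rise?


dT = Q / (m_dot * cp)
dT = 903 / (51.3 * 4.4)
dT = 4.0005 C

4.0005


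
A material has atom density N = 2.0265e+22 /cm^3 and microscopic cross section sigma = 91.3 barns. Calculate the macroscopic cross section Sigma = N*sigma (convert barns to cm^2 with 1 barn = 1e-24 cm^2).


Sigma = N * sigma_barns * 1e-24
Sigma = 2.0265e+22 * 91.3 * 1e-24
Sigma = 1.8502 /cm

1.8502


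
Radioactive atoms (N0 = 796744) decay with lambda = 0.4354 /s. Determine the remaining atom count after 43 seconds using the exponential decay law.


N = N0 * exp(-lambda * t)
N = 796744 * exp(-0.4354 * 43)
N = 0.0058935

0.0058935


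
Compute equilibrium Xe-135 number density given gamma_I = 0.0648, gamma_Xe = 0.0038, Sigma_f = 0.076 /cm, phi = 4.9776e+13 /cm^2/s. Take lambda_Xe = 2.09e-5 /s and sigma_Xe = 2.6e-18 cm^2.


Xe_eq = (gamma_I + gamma_Xe) * Sigma_f * phi / (lambda_Xe + sigma_Xe * phi)
Numerator = (0.0648 + 0.0038) * 0.076 * 4.9776e+13 = 2.595122e+11
Denominator = 2.09e-5 + 2.6e-18 * 4.9776e+13 = 1.503176e-04
Xe_eq = 2.595122e+11 / 1.503176e-04 = 1.7264e+15 /cm^3

1.7264e+15


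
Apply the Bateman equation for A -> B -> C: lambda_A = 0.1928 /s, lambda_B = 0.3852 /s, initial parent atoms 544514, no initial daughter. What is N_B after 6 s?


N_B(t) = lambda_A * N_A0 / (lambda_B - lambda_A) * [exp(-lambda_A*t) - exp(-lambda_B*t)]
exp(-0.1928*6) = 0.3144909; exp(-0.3852*6) = 0.09914221
N_B = 0.1928 * 544514 / (0.3852 - 0.1928) * (0.3144909 - 0.09914221)
N_B = 117504

117504


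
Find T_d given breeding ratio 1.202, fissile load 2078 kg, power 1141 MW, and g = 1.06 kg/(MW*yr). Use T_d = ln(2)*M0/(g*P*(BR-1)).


Breeding gain G = BR - 1 = 1.202 - 1 = 0.202
Fissile production rate = g * P * G = 1.06 * 1141 * 0.202 = 244.31092 kg/yr
T_d = ln(2) * M0 / (g * P * G)
T_d = ln(2) * 2078 / 244.31092 = 5.8956 yr

5.8956


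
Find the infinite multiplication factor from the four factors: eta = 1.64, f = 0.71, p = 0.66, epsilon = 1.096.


k_inf = eta * f * p * epsilon
k_inf = 1.64 * 0.71 * 0.66 * 1.096
k_inf = 0.84228

0.84228


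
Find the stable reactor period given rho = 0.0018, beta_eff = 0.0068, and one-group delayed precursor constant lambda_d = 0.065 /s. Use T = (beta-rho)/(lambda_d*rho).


T = (beta - rho) / (lambda_d * rho)
T = (0.0068 - 0.0018) / (0.065 * 0.0018)
T = 42.735 s

42.735


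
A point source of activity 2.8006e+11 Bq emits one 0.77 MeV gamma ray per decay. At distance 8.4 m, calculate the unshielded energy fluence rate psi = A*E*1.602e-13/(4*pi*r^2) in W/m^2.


psi = A * E * 1.602e-13 / (4*pi*r^2)
psi = 2.8006e+11 * 0.77 * 1.602e-13 / (4*pi*8.4^2)
psi = 3.8962e-05 W/m^2

3.8962e-05


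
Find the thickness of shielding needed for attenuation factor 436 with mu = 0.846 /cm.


x = ln(factor) / mu
x = ln(436) / 0.846
x = 7.1840 cm

7.1840


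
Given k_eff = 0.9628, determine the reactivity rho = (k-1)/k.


rho = (k_eff - 1) / k_eff
rho = (0.9628 - 1) / 0.9628
rho = -0.038637

-0.038637


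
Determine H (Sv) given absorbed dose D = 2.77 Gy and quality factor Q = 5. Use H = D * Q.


H = D * Q
H = 2.77 * 5
H = 13.850 Sv

13.850


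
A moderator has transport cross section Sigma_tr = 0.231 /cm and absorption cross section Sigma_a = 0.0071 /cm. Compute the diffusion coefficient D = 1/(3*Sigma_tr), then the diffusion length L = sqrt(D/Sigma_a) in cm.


D = 1 / (3 * Sigma_tr) = 1 / (3 * 0.231) = 1.443001 cm
L = sqrt(D / Sigma_a)
L = sqrt(1.443001 / 0.0071)
L = 14.256 cm

14.256


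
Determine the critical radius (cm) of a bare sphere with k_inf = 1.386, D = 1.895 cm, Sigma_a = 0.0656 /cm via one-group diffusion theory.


L^2 = D / Sigma_a = 1.895 / 0.0656 = 28.88720 cm^2
B_m^2 = (k_inf - 1) / L^2 = (1.386 - 1) / 28.88720 = 0.01336232 /cm^2
For a bare sphere: B_g = pi/R, so R_c = pi / sqrt(B_m^2)
R_c = pi / sqrt(0.01336232) = 27.177 cm

27.177


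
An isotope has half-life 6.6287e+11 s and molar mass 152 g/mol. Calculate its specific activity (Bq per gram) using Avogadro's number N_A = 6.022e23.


lambda = ln(2) / t_half = ln(2) / 6.6287e+11 = 1.045676e-12 /s
SA = lambda * N_A / M
SA = 1.045676e-12 * 6.022e23 / 152
SA = 4.1428e+09 Bq/g

4.1428e+09


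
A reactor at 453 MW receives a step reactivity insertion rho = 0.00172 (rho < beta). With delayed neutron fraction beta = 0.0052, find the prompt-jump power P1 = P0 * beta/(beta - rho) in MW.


P1/P0 = beta / (beta - rho)
P1/P0 = 0.0052 / (0.0052 - 0.00172) = 1.494253
P1 = 453 * 1.494253 = 676.90 MW

676.90


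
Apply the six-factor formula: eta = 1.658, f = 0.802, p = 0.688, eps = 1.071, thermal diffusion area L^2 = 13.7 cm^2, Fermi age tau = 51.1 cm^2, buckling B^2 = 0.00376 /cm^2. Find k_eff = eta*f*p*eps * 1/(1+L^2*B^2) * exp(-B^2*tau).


k_inf = eta*f*p*eps = 1.658*0.802*0.688*1.071 = 0.9797986
P_TNL = 1/(1 + L^2*B^2) = 1/(1 + 13.7*0.00376) = 0.9510115
P_FNL = exp(-B^2*tau) = exp(-0.00376*51.1) = 0.8251946
k_eff = k_inf * P_TNL * P_FNL = 0.9797986 * 0.9510115 * 0.8251946
k_eff = 0.76892

0.76892


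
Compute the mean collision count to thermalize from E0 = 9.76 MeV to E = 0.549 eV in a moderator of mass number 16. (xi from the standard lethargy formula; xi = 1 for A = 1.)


xi = 1 + (A-1)^2/(2A)*ln((A-1)/(A+1)) = 0.1199467 (for A = 16)
n = ln(E0/E) / xi
n = ln(9.76e6 / 0.549) / 0.1199467
n = ln(1.777778e+07) / 0.1199467 = 139.17

139.17


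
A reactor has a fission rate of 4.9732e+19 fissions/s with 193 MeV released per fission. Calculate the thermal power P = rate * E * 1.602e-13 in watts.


P = fission_rate * E_MeV * 1.602e-13
P = 4.9732e+19 * 193 * 1.602e-13
P = 1.5376e+09 W

1.5376e+09


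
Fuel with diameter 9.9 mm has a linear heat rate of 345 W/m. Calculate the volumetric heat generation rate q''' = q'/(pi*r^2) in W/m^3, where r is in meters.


r = D / 2 / 1000 = 9.9 / 2 / 1000 = 0.00495 m
q''' = q' / (pi * r^2)
q''' = 345 / (pi * 0.00495^2)
q''' = 4.4819e+06 W/m^3

4.4819e+06


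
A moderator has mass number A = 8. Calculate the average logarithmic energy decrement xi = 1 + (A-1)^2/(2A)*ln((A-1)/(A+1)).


xi = 1 + (A-1)^2/(2A) * ln((A-1)/(A+1))
xi = 1 + (8-1)^2/(2*8) * ln((8-1)/(8 +1))
xi = 0.23035

0.23035


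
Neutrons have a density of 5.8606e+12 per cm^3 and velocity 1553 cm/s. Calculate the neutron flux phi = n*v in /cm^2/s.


phi = n * v
phi = 5.8606e+12 * 1553
phi = 9.1015e+15 /cm^2/s

9.1015e+15


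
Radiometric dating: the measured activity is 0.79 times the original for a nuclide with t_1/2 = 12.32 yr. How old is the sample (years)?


lambda = ln(2) / t_half = ln(2) / 12.32 = 0.05626195 /yr
t = -ln(A/A0) / lambda
t = -ln(0.79) / 0.05626195
t = 4.1897 yr

4.1897


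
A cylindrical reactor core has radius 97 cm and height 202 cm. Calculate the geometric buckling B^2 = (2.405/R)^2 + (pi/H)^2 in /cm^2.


B^2 = (2.405/R)^2 + (pi/H)^2
B^2 = (2.405/97)^2 + (pi/202)^2
B^2 = 8.5661e-04 /cm^2

8.5661e-04


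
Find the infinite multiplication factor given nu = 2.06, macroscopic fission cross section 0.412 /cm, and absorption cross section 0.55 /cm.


k_inf = nu * Sigma_f / Sigma_a
k_inf = 2.06 * 0.412 / 0.55
k_inf = 1.5431

1.5431


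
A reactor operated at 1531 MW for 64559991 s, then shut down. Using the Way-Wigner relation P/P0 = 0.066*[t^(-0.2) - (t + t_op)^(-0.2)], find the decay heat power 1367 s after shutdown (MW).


P/P0 = 0.066 * [t^(-0.2) - (t + t_op)^(-0.2)]
P/P0 = 0.066 * [1367^(-0.2) - (1367 + 64559991)^(-0.2)]
P/P0 = 0.066 * [0.2359643 - 0.02741609] = 0.01376418
P = 1531 * 0.01376418 = 21.073 MW

21.073


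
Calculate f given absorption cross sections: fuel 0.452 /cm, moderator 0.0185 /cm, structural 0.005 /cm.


f = Sigma_a_fuel / (Sigma_a_fuel + Sigma_a_mod + Sigma_a_other)
f = 0.452 / (0.452 + 0.0185 + 0.005)
f = 0.95058

0.95058


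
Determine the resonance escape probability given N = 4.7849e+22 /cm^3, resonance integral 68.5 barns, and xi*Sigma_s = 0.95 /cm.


p = exp(-N * I * 1e-24 / (xi*Sigma_s))
p = exp(-4.7849e+22 * 68.5 * 1e-24 / 0.95)
p = 0.031740

0.031740


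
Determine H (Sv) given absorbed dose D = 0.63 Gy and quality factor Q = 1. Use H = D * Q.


H = D * Q
H = 0.63 * 1
H = 0.63000 Sv

0.63000


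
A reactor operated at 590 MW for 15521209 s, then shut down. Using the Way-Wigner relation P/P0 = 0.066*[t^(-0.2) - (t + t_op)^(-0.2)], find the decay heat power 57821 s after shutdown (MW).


P/P0 = 0.066 * [t^(-0.2) - (t + t_op)^(-0.2)]
P/P0 = 0.066 * [57821^(-0.2) - (57821 + 15521209)^(-0.2)]
P/P0 = 0.066 * [0.1115791 - 0.03643275] = 0.004959659
P = 590 * 0.004959659 = 2.9262 MW

2.9262


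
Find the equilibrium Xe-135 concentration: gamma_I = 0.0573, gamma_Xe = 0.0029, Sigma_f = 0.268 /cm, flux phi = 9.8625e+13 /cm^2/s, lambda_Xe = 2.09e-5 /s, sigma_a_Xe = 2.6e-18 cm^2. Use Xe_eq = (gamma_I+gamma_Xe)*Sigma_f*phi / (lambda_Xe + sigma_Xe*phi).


Xe_eq = (gamma_I + gamma_Xe) * Sigma_f * phi / (lambda_Xe + sigma_Xe * phi)
Numerator = (0.0573 + 0.0029) * 0.268 * 9.8625e+13 = 1.591176e+12
Denominator = 2.09e-5 + 2.6e-18 * 9.8625e+13 = 2.773250e-04
Xe_eq = 1.591176e+12 / 2.773250e-04 = 5.7376e+15 /cm^3

5.7376e+15


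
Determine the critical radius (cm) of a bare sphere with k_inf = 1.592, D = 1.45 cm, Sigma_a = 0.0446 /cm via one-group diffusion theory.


L^2 = D / Sigma_a = 1.45 / 0.0446 = 32.51121 cm^2
B_m^2 = (k_inf - 1) / L^2 = (1.592 - 1) / 32.51121 = 0.01820910 /cm^2
For a bare sphere: B_g = pi/R, so R_c = pi / sqrt(B_m^2)
R_c = pi / sqrt(0.01820910) = 23.281 cm

23.281


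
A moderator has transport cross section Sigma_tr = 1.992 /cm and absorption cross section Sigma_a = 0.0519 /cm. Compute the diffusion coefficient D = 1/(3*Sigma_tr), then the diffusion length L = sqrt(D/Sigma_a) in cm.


D = 1 / (3 * Sigma_tr) = 1 / (3 * 1.992) = 0.1673360 cm
L = sqrt(D / Sigma_a)
L = sqrt(0.1673360 / 0.0519)
L = 1.7956 cm

1.7956


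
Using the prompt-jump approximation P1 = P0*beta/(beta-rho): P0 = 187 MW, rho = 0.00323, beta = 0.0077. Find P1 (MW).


P1/P0 = beta / (beta - rho)
P1/P0 = 0.0077 / (0.0077 - 0.00323) = 1.722595
P1 = 187 * 1.722595 = 322.13 MW

322.13


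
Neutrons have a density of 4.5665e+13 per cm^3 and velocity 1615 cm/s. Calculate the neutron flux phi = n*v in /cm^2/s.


phi = n * v
phi = 4.5665e+13 * 1615
phi = 7.3749e+16 /cm^2/s

7.3749e+16


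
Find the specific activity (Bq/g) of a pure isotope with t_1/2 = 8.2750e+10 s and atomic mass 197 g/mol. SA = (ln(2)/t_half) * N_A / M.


lambda = ln(2) / t_half = ln(2) / 8.2750e+10 = 8.376401e-12 /s
SA = lambda * N_A / M
SA = 8.376401e-12 * 6.022e23 / 197
SA = 2.5605e+10 Bq/g

2.5605e+10


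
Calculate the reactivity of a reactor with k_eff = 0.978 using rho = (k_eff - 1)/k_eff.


rho = (k_eff - 1) / k_eff
rho = (0.978 - 1) / 0.978
rho = -0.022495

-0.022495


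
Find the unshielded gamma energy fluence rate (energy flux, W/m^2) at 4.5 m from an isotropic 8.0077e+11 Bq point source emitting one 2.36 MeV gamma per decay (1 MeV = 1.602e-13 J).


psi = A * E * 1.602e-13 / (4*pi*r^2)
psi = 8.0077e+11 * 2.36 * 1.602e-13 / (4*pi*4.5^2)
psi = 0.0011897 W/m^2

0.0011897


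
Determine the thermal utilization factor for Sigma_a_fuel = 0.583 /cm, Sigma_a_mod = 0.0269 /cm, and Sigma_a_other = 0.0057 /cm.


f = Sigma_a_fuel / (Sigma_a_fuel + Sigma_a_mod + Sigma_a_other)
f = 0.583 / (0.583 + 0.0269 + 0.0057)
f = 0.94704

0.94704


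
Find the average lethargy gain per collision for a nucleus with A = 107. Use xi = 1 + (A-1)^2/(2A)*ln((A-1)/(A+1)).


xi = 1 + (A-1)^2/(2A) * ln((A-1)/(A+1))
xi = 1 + (107-1)^2/(2*107) * ln((107-1)/(107 +1))
xi = 0.018576

0.018576


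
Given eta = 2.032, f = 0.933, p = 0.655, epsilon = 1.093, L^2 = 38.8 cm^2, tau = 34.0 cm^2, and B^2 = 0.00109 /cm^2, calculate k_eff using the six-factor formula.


k_inf = eta*f*p*eps = 2.032*0.933*0.655*1.093 = 1.357272
P_TNL = 1/(1 + L^2*B^2) = 1/(1 + 38.8*0.00109) = 0.9594240
P_FNL = exp(-B^2*tau) = exp(-0.00109*34.0) = 0.9636183
k_eff = k_inf * P_TNL * P_FNL = 1.357272 * 0.9594240 * 0.9636183
k_eff = 1.2548

1.2548


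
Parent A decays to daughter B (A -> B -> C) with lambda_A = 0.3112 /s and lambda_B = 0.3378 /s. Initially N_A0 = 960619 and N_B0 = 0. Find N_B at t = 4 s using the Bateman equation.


N_B(t) = lambda_A * N_A0 / (lambda_B - lambda_A) * [exp(-lambda_A*t) - exp(-lambda_B*t)]
exp(-0.3112*4) = 0.2879985; exp(-0.3378*4) = 0.2589294
N_B = 0.3112 * 960619 / (0.3378 - 0.3112) * (0.2879985 - 0.2589294)
N_B = 326694

326694


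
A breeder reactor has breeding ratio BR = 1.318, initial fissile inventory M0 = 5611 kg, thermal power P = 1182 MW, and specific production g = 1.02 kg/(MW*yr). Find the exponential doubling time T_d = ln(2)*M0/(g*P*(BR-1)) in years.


Breeding gain G = BR - 1 = 1.318 - 1 = 0.318
Fissile production rate = g * P * G = 1.02 * 1182 * 0.318 = 383.39352 kg/yr
T_d = ln(2) * M0 / (g * P * G)
T_d = ln(2) * 5611 / 383.39352 = 10.144 yr

10.144


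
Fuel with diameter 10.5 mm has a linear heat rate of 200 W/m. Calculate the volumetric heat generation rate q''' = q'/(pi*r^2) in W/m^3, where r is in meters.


r = D / 2 / 1000 = 10.5 / 2 / 1000 = 0.00525 m
q''' = q' / (pi * r^2)
q''' = 200 / (pi * 0.00525^2)
q''' = 2.3097e+06 W/m^3

2.3097e+06


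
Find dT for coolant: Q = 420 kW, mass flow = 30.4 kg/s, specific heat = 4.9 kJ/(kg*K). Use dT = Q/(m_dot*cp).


dT = Q / (m_dot * cp)
dT = 420 / (30.4 * 4.9)
dT = 2.8195 C

2.8195


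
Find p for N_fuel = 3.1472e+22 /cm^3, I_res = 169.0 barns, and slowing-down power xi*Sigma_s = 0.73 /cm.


p = exp(-N * I * 1e-24 / (xi*Sigma_s))
p = exp(-3.1472e+22 * 169.0 * 1e-24 / 0.73)
p = 6.8507e-04

6.8507e-04


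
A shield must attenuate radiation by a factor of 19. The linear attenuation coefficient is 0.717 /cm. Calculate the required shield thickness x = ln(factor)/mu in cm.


x = ln(factor) / mu
x = ln(19) / 0.717
x = 4.1066 cm

4.1066


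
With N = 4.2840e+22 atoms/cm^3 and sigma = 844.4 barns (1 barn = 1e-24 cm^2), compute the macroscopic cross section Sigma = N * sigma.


Sigma = N * sigma_barns * 1e-24
Sigma = 4.2840e+22 * 844.4 * 1e-24
Sigma = 36.174 /cm

36.174


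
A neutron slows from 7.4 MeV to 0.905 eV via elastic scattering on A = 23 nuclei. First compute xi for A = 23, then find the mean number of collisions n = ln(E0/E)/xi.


xi = 1 + (A-1)^2/(2A)*ln((A-1)/(A+1)) = 0.08448899 (for A = 23)
n = ln(E0/E) / xi
n = ln(7.4e6 / 0.905) / 0.08448899
n = ln(8.176796e+06) / 0.08448899 = 188.39

188.39


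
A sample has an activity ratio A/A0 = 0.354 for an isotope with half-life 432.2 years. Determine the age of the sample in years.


lambda = ln(2) / t_half = ln(2) / 432.2 = 0.001603765 /yr
t = -ln(A/A0) / lambda
t = -ln(0.354) / 0.001603765
t = 647.51 yr

647.51


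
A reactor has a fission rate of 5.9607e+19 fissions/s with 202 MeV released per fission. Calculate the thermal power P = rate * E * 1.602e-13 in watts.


P = fission_rate * E_MeV * 1.602e-13
P = 5.9607e+19 * 202 * 1.602e-13
P = 1.9289e+09 W

1.9289e+09


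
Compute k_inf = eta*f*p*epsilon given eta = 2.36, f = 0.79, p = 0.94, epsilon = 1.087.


k_inf = eta * f * p * epsilon
k_inf = 2.36 * 0.79 * 0.94 * 1.087
k_inf = 1.9050

1.9050


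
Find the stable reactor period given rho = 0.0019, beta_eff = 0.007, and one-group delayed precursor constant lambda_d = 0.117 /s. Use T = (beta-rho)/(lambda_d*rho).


T = (beta - rho) / (lambda_d * rho)
T = (0.007 - 0.0019) / (0.117 * 0.0019)
T = 22.942 s

22.942


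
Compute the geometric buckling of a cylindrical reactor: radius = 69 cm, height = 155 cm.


B^2 = (2.405/R)^2 + (pi/H)^2
B^2 = (2.405/69)^2 + (pi/155)^2
B^2 = 0.0016257 /cm^2

0.0016257


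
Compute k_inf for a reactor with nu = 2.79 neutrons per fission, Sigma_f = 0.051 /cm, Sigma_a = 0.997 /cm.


k_inf = nu * Sigma_f / Sigma_a
k_inf = 2.79 * 0.051 / 0.997
k_inf = 0.14272

0.14272


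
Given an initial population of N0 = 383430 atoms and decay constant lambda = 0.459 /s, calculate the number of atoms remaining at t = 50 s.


N = N0 * exp(-lambda * t)
N = 383430 * exp(-0.459 * 50)
N = 4.1364e-05

4.1364e-05


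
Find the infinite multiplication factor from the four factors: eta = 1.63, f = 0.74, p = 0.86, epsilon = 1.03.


k_inf = eta * f * p * epsilon
k_inf = 1.63 * 0.74 * 0.86 * 1.03
k_inf = 1.0685

1.0685


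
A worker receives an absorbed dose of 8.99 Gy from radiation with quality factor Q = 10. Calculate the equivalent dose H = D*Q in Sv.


H = D * Q
H = 8.99 * 10
H = 89.900 Sv

89.900


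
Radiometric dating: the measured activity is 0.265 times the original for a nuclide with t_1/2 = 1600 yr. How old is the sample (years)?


lambda = ln(2) / t_half = ln(2) / 1600 = 4.332170e-04 /yr
t = -ln(A/A0) / lambda
t = -ln(0.265) / 4.332170e-04
t = 3065.5 yr

3065.5


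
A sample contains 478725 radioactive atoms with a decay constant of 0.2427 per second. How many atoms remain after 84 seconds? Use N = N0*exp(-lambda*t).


N = N0 * exp(-lambda * t)
N = 478725 * exp(-0.2427 * 84)
N = 6.7021e-04

6.7021e-04


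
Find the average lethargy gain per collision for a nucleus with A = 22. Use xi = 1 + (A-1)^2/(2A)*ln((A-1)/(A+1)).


xi = 1 + (A-1)^2/(2A) * ln((A-1)/(A+1))
xi = 1 + (22-1)^2/(2*22) * ln((22-1)/(22 +1))
xi = 0.088215

0.088215


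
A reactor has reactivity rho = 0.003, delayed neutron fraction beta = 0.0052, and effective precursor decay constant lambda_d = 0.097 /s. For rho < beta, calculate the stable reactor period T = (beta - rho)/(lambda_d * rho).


T = (beta - rho) / (lambda_d * rho)
T = (0.0052 - 0.003) / (0.097 * 0.003)
T = 7.5601 s

7.5601


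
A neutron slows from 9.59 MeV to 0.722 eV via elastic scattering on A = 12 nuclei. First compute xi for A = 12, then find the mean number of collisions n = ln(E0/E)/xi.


xi = 1 + (A-1)^2/(2A)*ln((A-1)/(A+1)) = 0.1577690 (for A = 12)
n = ln(E0/E) / xi
n = ln(9.59e6 / 0.722) / 0.1577690
n = ln(1.328255e+07) / 0.1577690 = 103.96

103.96


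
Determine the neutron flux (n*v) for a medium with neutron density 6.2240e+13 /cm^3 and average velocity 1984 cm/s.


phi = n * v
phi = 6.2240e+13 * 1984
phi = 1.2348e+17 /cm^2/s

1.2348e+17


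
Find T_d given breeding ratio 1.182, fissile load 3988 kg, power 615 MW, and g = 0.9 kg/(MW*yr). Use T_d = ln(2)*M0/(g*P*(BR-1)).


Breeding gain G = BR - 1 = 1.182 - 1 = 0.182
Fissile production rate = g * P * G = 0.9 * 615 * 0.182 = 100.737 kg/yr
T_d = ln(2) * M0 / (g * P * G)
T_d = ln(2) * 3988 / 100.737 = 27.440 yr

27.440


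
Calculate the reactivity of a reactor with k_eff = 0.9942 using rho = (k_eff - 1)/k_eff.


rho = (k_eff - 1) / k_eff
rho = (0.9942 - 1) / 0.9942
rho = -0.0058338

-0.0058338


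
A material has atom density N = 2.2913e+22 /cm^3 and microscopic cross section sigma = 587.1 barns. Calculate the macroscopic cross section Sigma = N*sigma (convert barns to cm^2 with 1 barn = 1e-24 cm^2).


Sigma = N * sigma_barns * 1e-24
Sigma = 2.2913e+22 * 587.1 * 1e-24
Sigma = 13.452 /cm

13.452


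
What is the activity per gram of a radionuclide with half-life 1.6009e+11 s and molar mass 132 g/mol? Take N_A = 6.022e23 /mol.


lambda = ln(2) / t_half = ln(2) / 1.6009e+11 = 4.329734e-12 /s
SA = lambda * N_A / M
SA = 4.329734e-12 * 6.022e23 / 132
SA = 1.9753e+10 Bq/g

1.9753e+10


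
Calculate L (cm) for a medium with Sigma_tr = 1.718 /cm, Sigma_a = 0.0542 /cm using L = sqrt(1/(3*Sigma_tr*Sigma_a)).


D = 1 / (3 * Sigma_tr) = 1 / (3 * 1.718) = 0.1940241 cm
L = sqrt(D / Sigma_a)
L = sqrt(0.1940241 / 0.0542)
L = 1.8920 cm

1.8920


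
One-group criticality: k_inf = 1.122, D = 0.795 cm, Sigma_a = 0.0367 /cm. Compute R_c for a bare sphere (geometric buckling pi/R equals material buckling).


L^2 = D / Sigma_a = 0.795 / 0.0367 = 21.66213 cm^2
B_m^2 = (k_inf - 1) / L^2 = (1.122 - 1) / 21.66213 = 0.005631948 /cm^2
For a bare sphere: B_g = pi/R, so R_c = pi / sqrt(B_m^2)
R_c = pi / sqrt(0.005631948) = 41.862 cm

41.862


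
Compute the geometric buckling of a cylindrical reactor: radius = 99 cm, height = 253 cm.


B^2 = (2.405/R)^2 + (pi/H)^2
B^2 = (2.405/99)^2 + (pi/253)^2
B^2 = 7.4434e-04 /cm^2

7.4434e-04


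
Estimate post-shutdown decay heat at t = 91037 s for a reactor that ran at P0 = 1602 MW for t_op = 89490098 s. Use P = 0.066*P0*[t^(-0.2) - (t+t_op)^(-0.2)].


P/P0 = 0.066 * [t^(-0.2) - (t + t_op)^(-0.2)]
P/P0 = 0.066 * [91037^(-0.2) - (91037 + 89490098)^(-0.2)]
P/P0 = 0.066 * [0.1018958 - 0.02567773] = 0.005030393
P = 1602 * 0.005030393 = 8.0587 MW

8.0587


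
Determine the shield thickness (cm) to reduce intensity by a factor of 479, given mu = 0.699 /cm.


x = ln(factor) / mu
x = ln(479) / 0.699
x = 8.8293 cm

8.8293


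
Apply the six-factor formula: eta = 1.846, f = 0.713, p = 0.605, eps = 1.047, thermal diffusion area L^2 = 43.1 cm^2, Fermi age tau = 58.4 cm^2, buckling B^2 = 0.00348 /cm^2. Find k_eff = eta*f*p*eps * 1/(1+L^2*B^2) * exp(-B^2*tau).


k_inf = eta*f*p*eps = 1.846*0.713*0.605*1.047 = 0.8337259
P_TNL = 1/(1 + L^2*B^2) = 1/(1 + 43.1*0.00348) = 0.8695743
P_FNL = exp(-B^2*tau) = exp(-0.00348*58.4) = 0.8160889
k_eff = k_inf * P_TNL * P_FNL = 0.8337259 * 0.8695743 * 0.8160889
k_eff = 0.59165

0.59165


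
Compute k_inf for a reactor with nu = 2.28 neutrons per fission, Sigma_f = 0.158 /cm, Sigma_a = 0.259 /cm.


k_inf = nu * Sigma_f / Sigma_a
k_inf = 2.28 * 0.158 / 0.259
k_inf = 1.3909

1.3909


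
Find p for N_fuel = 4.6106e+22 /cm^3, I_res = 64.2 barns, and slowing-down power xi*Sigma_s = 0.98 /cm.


p = exp(-N * I * 1e-24 / (xi*Sigma_s))
p = exp(-4.6106e+22 * 64.2 * 1e-24 / 0.98)
p = 0.048781

0.048781


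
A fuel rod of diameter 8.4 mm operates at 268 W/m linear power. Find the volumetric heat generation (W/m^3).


r = D / 2 / 1000 = 8.4 / 2 / 1000 = 0.0042 m
q''' = q' / (pi * r^2)
q''' = 268 / (pi * 0.0042^2)
q''' = 4.8360e+06 W/m^3

4.8360e+06


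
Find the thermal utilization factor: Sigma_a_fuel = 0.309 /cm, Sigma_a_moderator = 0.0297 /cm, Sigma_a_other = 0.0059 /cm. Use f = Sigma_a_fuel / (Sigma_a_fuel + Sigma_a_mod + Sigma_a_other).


f = Sigma_a_fuel / (Sigma_a_fuel + Sigma_a_mod + Sigma_a_other)
f = 0.309 / (0.309 + 0.0297 + 0.0059)
f = 0.89669

0.89669


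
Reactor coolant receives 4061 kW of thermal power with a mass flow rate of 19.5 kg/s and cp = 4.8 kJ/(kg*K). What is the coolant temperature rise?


dT = Q / (m_dot * cp)
dT = 4061 / (19.5 * 4.8)
dT = 43.387 C

43.387


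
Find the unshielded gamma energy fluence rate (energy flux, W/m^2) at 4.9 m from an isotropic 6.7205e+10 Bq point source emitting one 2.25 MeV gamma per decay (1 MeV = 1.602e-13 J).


psi = A * E * 1.602e-13 / (4*pi*r^2)
psi = 6.7205e+10 * 2.25 * 1.602e-13 / (4*pi*4.9^2)
psi = 8.0287e-05 W/m^2

8.0287e-05
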